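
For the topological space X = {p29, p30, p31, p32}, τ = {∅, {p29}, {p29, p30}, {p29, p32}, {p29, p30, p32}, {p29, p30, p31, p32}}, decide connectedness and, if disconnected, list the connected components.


(X, τ) is connected.

Find clopen sets (U ∈ τ with X ∖ U ∈ τ):
  U = ∅, X ∖ U = {p29, p30, p31, p32} — both open, so U is clopen.
  U = {p29, p30, p31, p32}, X ∖ U = ∅ — both open, so U is clopen.
Only trivial clopens (∅ and X) exist, so (X, τ) is connected.
Compute connected components by grouping points that agree on all clopens:
  component: {p29, p30, p31, p32}


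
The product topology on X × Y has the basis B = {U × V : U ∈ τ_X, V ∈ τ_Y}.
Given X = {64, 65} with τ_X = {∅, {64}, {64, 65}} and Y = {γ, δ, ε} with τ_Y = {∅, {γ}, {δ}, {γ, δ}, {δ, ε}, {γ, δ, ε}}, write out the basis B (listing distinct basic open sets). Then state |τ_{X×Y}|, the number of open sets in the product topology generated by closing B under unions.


Basis B = {∅ × ∅, {64} × {γ}, {64} × {δ}, {64} × {γ, δ}, {64, 65} × {γ}, {64} × {δ, ε}, {64, 65} × {δ}, {64} × {γ, δ, ε}, {64, 65} × {γ, δ}, {64, 65} × {δ, ε}, {64, 65} × {γ, δ, ε}}; |τ_{X×Y}| = 18.

Enumerate products U × V with U ∈ τ_X, V ∈ τ_Y (deduplicated):
  ∅ × ∅ = {} (∅)
  {64} × {γ} = {(64,γ)}
  {64} × {δ} = {(64,δ)}
  {64} × {γ, δ} = {(64,γ), (64,δ)}
  {64, 65} × {γ} = {(64,γ), (65,γ)}
  {64} × {δ, ε} = {(64,δ), (64,ε)}
  {64, 65} × {δ} = {(64,δ), (65,δ)}
  {64} × {γ, δ, ε} = {(64,γ), (64,δ), (64,ε)}
  {64, 65} × {γ, δ} = {(64,γ), (64,δ), (65,γ), (65,δ)}
  {64, 65} × {δ, ε} = {(64,δ), (64,ε), (65,δ), (65,ε)}
  {64, 65} × {γ, δ, ε} = {(64,γ), (64,δ), (64,ε), (65,γ), (65,δ), (65,ε)}
These 11 distinct sets form the basis B.
Close under arbitrary unions to get τ_{X×Y}; counting gives |τ_{X×Y}| = 18.


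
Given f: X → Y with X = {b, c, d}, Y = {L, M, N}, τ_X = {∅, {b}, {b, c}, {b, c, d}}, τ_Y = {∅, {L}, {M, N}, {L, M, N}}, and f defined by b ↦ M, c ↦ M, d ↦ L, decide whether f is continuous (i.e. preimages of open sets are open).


f is NOT continuous.

Compute f^{-1}(U) for each U ∈ τ_Y:
  U = ∅: f^{-1}(U) = ∅ ∈ τ_X ✓.
  U = {L}: f^{-1}(U) = {d} ∉ τ_X ✗.
  U = {M, N}: f^{-1}(U) = {b, c} ∈ τ_X ✓.
  U = {L, M, N}: f^{-1}(U) = {b, c, d} ∈ τ_X ✓.
Found U = {L} with f^{-1}(U) = {d} not in τ_X. Therefore f is NOT continuous.


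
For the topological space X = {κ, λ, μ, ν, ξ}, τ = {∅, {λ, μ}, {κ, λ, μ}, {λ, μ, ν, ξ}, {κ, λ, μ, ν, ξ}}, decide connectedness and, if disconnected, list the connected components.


(X, τ) is connected.

Find clopen sets (U ∈ τ with X ∖ U ∈ τ):
  U = ∅, X ∖ U = {κ, λ, μ, ν, ξ} — both open, so U is clopen.
  U = {κ, λ, μ, ν, ξ}, X ∖ U = ∅ — both open, so U is clopen.
Only trivial clopens (∅ and X) exist, so (X, τ) is connected.
Compute connected components by grouping points that agree on all clopens:
  component: {κ, λ, μ, ν, ξ}


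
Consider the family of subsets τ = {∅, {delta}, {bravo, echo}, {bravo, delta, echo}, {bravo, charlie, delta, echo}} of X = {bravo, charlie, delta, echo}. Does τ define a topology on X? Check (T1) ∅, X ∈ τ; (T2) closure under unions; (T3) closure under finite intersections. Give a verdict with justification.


τ IS a topology on X.

Axiom (T1): ∅ ∈ τ? Yes; X ∈ τ? Yes.
Axiom (T2/T3): check pairwise unions and intersections of members of τ.
All pairwise intersections and unions checked — each lies in τ. Therefore τ satisfies (T1), (T2), (T3): it IS a topology on X.


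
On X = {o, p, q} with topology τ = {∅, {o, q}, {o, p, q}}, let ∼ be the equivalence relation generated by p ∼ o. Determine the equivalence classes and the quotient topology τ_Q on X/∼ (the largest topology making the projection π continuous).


X/∼ = {[o=p], [q]}; |τ_Q| = 2.

Equivalence classes: [o=p], [q].
Quotient map π: X → X/∼ sends o ↦ [o=p], p ↦ [o=p], q ↦ [q].
For each subset V ⊆ X/∼, compute π^{-1}(V) ⊆ X and check whether π^{-1}(V) ∈ τ. V is open in τ_Q iff π^{-1}(V) ∈ τ.
  V = {}: π^{-1}(V) = ∅ ∈ τ ✓.
  V = {[o=p]}: π^{-1}(V) = {o, p} ∉ τ ✗.
  V = {[q]}: π^{-1}(V) = {q} ∉ τ ✗.
  V = {[o=p], [q]}: π^{-1}(V) = {o, p, q} ∈ τ ✓.
Open sets in the quotient: τ_Q = {{}, {[o=p], [q]}} (2 elements).


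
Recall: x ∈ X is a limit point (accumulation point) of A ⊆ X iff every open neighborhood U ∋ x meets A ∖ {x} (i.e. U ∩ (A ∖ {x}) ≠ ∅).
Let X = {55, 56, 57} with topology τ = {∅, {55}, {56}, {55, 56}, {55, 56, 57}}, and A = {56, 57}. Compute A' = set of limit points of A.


A' = {57}

For each x ∈ X, list the open sets U ∈ τ with x ∈ U, then check whether U ∩ (A ∖ {x}) ≠ ∅ for every such U.
  x = 55: open {55} ∋ x has {55} ∩ (A ∖ {55}) = ∅, so x is NOT a limit point.
  x = 56: open {56} ∋ x has {56} ∩ (A ∖ {56}) = ∅, so x is NOT a limit point.
  x = 57: opens ∋ x are {55, 56, 57}; each meets A ∖ {57}, so x IS a limit point.
Collecting: A' = {57}.


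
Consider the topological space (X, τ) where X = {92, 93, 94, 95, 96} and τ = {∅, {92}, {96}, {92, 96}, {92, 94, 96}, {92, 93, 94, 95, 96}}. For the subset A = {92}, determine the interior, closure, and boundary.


int(A) = {92}, cl(A) = {92, 93, 94, 95}, ∂A = {93, 94, 95}.

Closed sets in (X, τ) are complements of opens:
  closed(X, τ) = {∅, {93, 95}, {93, 94, 95}, {92, 93, 94, 95}, {93, 94, 95, 96}, {92, 93, 94, 95, 96}}.
int(A) = ⋃ {U ∈ τ : U ⊆ A}. Opens contained in A: ∅, {92}.
Taking the union of these: int(A) = {92}.
cl(A) = ⋂ {C closed : A ⊆ C}. Closed sets containing A: {92, 93, 94, 95}, {92, 93, 94, 95, 96}.
Intersecting these: cl(A) = {92, 93, 94, 95}.
∂A = cl(A) ∖ int(A) = {92, 93, 94, 95} ∖ {92} = {93, 94, 95}.


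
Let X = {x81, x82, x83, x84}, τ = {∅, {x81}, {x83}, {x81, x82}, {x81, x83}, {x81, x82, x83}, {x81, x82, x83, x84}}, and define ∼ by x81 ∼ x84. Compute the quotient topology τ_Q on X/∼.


X/∼ = {[x81=x84], [x82], [x83]}; |τ_Q| = 3.

Equivalence classes: [x81=x84], [x82], [x83].
Quotient map π: X → X/∼ sends x81 ↦ [x81=x84], x82 ↦ [x82], x83 ↦ [x83], x84 ↦ [x81=x84].
For each subset V ⊆ X/∼, compute π^{-1}(V) ⊆ X and check whether π^{-1}(V) ∈ τ. V is open in τ_Q iff π^{-1}(V) ∈ τ.
  V = {}: π^{-1}(V) = ∅ ∈ τ ✓.
  V = {[x81=x84]}: π^{-1}(V) = {x81, x84} ∉ τ ✗.
  V = {[x82]}: π^{-1}(V) = {x82} ∉ τ ✗.
  V = {[x81=x84], [x82]}: π^{-1}(V) = {x81, x82, x84} ∉ τ ✗.
  V = {[x83]}: π^{-1}(V) = {x83} ∈ τ ✓.
  V = {[x81=x84], [x83]}: π^{-1}(V) = {x81, x83, x84} ∉ τ ✗.
  V = {[x82], [x83]}: π^{-1}(V) = {x82, x83} ∉ τ ✗.
  V = {[x81=x84], [x82], [x83]}: π^{-1}(V) = {x81, x82, x83, x84} ∈ τ ✓.
Open sets in the quotient: τ_Q = {{}, {[x83]}, {[x81=x84], [x82], [x83]}} (3 elements).


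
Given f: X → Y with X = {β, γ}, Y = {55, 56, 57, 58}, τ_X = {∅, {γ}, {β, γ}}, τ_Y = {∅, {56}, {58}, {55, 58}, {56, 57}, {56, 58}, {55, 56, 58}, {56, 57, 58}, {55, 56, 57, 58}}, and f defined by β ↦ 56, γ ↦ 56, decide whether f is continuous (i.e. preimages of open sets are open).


f IS continuous.

Compute f^{-1}(U) for each U ∈ τ_Y:
  U = ∅: f^{-1}(U) = ∅ ∈ τ_X ✓.
  U = {56}: f^{-1}(U) = {β, γ} ∈ τ_X ✓.
  U = {58}: f^{-1}(U) = ∅ ∈ τ_X ✓.
  U = {55, 58}: f^{-1}(U) = ∅ ∈ τ_X ✓.
  U = {56, 57}: f^{-1}(U) = {β, γ} ∈ τ_X ✓.
  U = {56, 58}: f^{-1}(U) = {β, γ} ∈ τ_X ✓.
  U = {55, 56, 58}: f^{-1}(U) = {β, γ} ∈ τ_X ✓.
  U = {56, 57, 58}: f^{-1}(U) = {β, γ} ∈ τ_X ✓.
  U = {55, 56, 57, 58}: f^{-1}(U) = {β, γ} ∈ τ_X ✓.
Every preimage lies in τ_X, so f IS continuous.


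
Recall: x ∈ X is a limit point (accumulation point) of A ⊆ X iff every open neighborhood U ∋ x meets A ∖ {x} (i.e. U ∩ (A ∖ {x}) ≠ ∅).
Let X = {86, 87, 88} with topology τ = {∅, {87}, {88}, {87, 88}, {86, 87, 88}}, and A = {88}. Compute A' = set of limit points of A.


A' = {86}

For each x ∈ X, list the open sets U ∈ τ with x ∈ U, then check whether U ∩ (A ∖ {x}) ≠ ∅ for every such U.
  x = 86: opens ∋ x are {86, 87, 88}; each meets A ∖ {86}, so x IS a limit point.
  x = 87: open {87} ∋ x has {87} ∩ (A ∖ {87}) = ∅, so x is NOT a limit point.
  x = 88: open {88} ∋ x has {88} ∩ (A ∖ {88}) = ∅, so x is NOT a limit point.
Collecting: A' = {86}.


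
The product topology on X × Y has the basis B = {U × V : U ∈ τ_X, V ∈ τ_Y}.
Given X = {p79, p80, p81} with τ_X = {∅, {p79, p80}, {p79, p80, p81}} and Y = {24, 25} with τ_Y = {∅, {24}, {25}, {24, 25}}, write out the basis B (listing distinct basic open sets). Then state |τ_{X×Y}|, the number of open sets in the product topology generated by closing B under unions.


Basis B = {∅ × ∅, {p79, p80} × {24}, {p79, p80} × {25}, {p79, p80, p81} × {24}, {p79, p80, p81} × {25}, {p79, p80} × {24, 25}, {p79, p80, p81} × {24, 25}}; |τ_{X×Y}| = 9.

Enumerate products U × V with U ∈ τ_X, V ∈ τ_Y (deduplicated):
  ∅ × ∅ = {} (∅)
  {p79, p80} × {24} = {(p79,24), (p80,24)}
  {p79, p80} × {25} = {(p79,25), (p80,25)}
  {p79, p80, p81} × {24} = {(p79,24), (p80,24), (p81,24)}
  {p79, p80, p81} × {25} = {(p79,25), (p80,25), (p81,25)}
  {p79, p80} × {24, 25} = {(p79,24), (p79,25), (p80,24), (p80,25)}
  {p79, p80, p81} × {24, 25} = {(p79,24), (p79,25), (p80,24), (p80,25), (p81,24), (p81,25)}
These 7 distinct sets form the basis B.
Close under arbitrary unions to get τ_{X×Y}; counting gives |τ_{X×Y}| = 9.


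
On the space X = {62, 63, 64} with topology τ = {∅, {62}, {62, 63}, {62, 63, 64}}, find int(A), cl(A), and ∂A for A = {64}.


int(A) = ∅, cl(A) = {64}, ∂A = {64}.

Closed sets in (X, τ) are complements of opens:
  closed(X, τ) = {∅, {64}, {63, 64}, {62, 63, 64}}.
int(A) = ⋃ {U ∈ τ : U ⊆ A}. Opens contained in A: ∅.
Taking the union of these: int(A) = ∅.
cl(A) = ⋂ {C closed : A ⊆ C}. Closed sets containing A: {64}, {63, 64}, {62, 63, 64}.
Intersecting these: cl(A) = {64}.
∂A = cl(A) ∖ int(A) = {64} ∖ ∅ = {64}.


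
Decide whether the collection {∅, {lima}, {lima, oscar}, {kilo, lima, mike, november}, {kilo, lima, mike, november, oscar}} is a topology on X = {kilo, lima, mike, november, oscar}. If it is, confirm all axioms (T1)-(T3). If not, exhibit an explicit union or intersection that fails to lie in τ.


τ IS a topology on X.

Axiom (T1): ∅ ∈ τ? Yes; X ∈ τ? Yes.
Axiom (T2/T3): check pairwise unions and intersections of members of τ.
All pairwise intersections and unions checked — each lies in τ. Therefore τ satisfies (T1), (T2), (T3): it IS a topology on X.


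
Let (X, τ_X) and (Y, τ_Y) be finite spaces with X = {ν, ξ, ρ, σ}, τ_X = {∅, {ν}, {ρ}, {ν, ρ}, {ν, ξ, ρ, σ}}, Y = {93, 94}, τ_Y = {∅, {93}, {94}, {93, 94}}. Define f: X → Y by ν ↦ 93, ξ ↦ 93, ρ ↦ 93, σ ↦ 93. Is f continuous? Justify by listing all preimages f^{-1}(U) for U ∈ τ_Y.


f IS continuous.

Compute f^{-1}(U) for each U ∈ τ_Y:
  U = ∅: f^{-1}(U) = ∅ ∈ τ_X ✓.
  U = {93}: f^{-1}(U) = {ν, ξ, ρ, σ} ∈ τ_X ✓.
  U = {94}: f^{-1}(U) = ∅ ∈ τ_X ✓.
  U = {93, 94}: f^{-1}(U) = {ν, ξ, ρ, σ} ∈ τ_X ✓.
Every preimage lies in τ_X, so f IS continuous.


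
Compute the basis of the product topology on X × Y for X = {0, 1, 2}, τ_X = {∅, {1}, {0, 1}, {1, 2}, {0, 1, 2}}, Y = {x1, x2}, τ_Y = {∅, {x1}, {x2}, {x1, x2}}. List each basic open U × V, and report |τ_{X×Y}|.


Basis B = {∅ × ∅, {1} × {x1}, {1} × {x2}, {0, 1} × {x1}, {0, 1} × {x2}, {1} × {x1, x2}, {1, 2} × {x1}, {1, 2} × {x2}, {0, 1, 2} × {x1}, {0, 1, 2} × {x2}, {0, 1} × {x1, x2}, {1, 2} × {x1, x2}, {0, 1, 2} × {x1, x2}}; |τ_{X×Y}| = 25.

Enumerate products U × V with U ∈ τ_X, V ∈ τ_Y (deduplicated):
  ∅ × ∅ = {} (∅)
  {1} × {x1} = {(1,x1)}
  {1} × {x2} = {(1,x2)}
  {0, 1} × {x1} = {(0,x1), (1,x1)}
  {0, 1} × {x2} = {(0,x2), (1,x2)}
  {1} × {x1, x2} = {(1,x1), (1,x2)}
  {1, 2} × {x1} = {(1,x1), (2,x1)}
  {1, 2} × {x2} = {(1,x2), (2,x2)}
  {0, 1, 2} × {x1} = {(0,x1), (1,x1), (2,x1)}
  {0, 1, 2} × {x2} = {(0,x2), (1,x2), (2,x2)}
  {0, 1} × {x1, x2} = {(0,x1), (0,x2), (1,x1), (1,x2)}
  {1, 2} × {x1, x2} = {(1,x1), (1,x2), (2,x1), (2,x2)}
  {0, 1, 2} × {x1, x2} = {(0,x1), (0,x2), (1,x1), (1,x2), (2,x1), (2,x2)}
These 13 distinct sets form the basis B.
Close under arbitrary unions to get τ_{X×Y}; counting gives |τ_{X×Y}| = 25.


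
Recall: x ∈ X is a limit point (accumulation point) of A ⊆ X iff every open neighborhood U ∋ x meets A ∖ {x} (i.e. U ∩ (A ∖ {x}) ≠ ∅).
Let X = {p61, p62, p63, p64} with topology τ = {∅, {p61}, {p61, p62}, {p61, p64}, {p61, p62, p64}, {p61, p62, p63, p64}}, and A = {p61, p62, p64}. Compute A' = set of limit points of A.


A' = {p62, p63, p64}

For each x ∈ X, list the open sets U ∈ τ with x ∈ U, then check whether U ∩ (A ∖ {x}) ≠ ∅ for every such U.
  x = p61: open {p61} ∋ x has {p61} ∩ (A ∖ {p61}) = ∅, so x is NOT a limit point.
  x = p62: opens ∋ x are {p61, p62}, {p61, p62, p64}, {p61, p62, p63, p64}; each meets A ∖ {p62}, so x IS a limit point.
  x = p63: opens ∋ x are {p61, p62, p63, p64}; each meets A ∖ {p63}, so x IS a limit point.
  x = p64: opens ∋ x are {p61, p64}, {p61, p62, p64}, {p61, p62, p63, p64}; each meets A ∖ {p64}, so x IS a limit point.
Collecting: A' = {p62, p63, p64}.


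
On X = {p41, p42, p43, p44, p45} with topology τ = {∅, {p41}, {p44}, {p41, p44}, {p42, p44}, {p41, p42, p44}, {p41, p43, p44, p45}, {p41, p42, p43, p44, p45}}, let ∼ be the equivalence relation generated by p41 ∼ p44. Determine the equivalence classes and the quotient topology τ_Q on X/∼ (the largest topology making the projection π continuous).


X/∼ = {[p41=p44], [p42], [p43], [p45]}; |τ_Q| = 5.

Equivalence classes: [p41=p44], [p42], [p43], [p45].
Quotient map π: X → X/∼ sends p41 ↦ [p41=p44], p42 ↦ [p42], p43 ↦ [p43], p44 ↦ [p41=p44], p45 ↦ [p45].
For each subset V ⊆ X/∼, compute π^{-1}(V) ⊆ X and check whether π^{-1}(V) ∈ τ. V is open in τ_Q iff π^{-1}(V) ∈ τ.
  V = {}: π^{-1}(V) = ∅ ∈ τ ✓.
  V = {[p41=p44]}: π^{-1}(V) = {p41, p44} ∈ τ ✓.
  V = {[p42]}: π^{-1}(V) = {p42} ∉ τ ✗.
  V = {[p41=p44], [p42]}: π^{-1}(V) = {p41, p42, p44} ∈ τ ✓.
  V = {[p43]}: π^{-1}(V) = {p43} ∉ τ ✗.
  V = {[p41=p44], [p43]}: π^{-1}(V) = {p41, p43, p44} ∉ τ ✗.
  V = {[p42], [p43]}: π^{-1}(V) = {p42, p43} ∉ τ ✗.
  V = {[p41=p44], [p42], [p43]}: π^{-1}(V) = {p41, p42, p43, p44} ∉ τ ✗.
  V = {[p45]}: π^{-1}(V) = {p45} ∉ τ ✗.
  V = {[p41=p44], [p45]}: π^{-1}(V) = {p41, p44, p45} ∉ τ ✗.
  V = {[p42], [p45]}: π^{-1}(V) = {p42, p45} ∉ τ ✗.
  V = {[p41=p44], [p42], [p45]}: π^{-1}(V) = {p41, p42, p44, p45} ∉ τ ✗.
  V = {[p43], [p45]}: π^{-1}(V) = {p43, p45} ∉ τ ✗.
  V = {[p41=p44], [p43], [p45]}: π^{-1}(V) = {p41, p43, p44, p45} ∈ τ ✓.
  V = {[p42], [p43], [p45]}: π^{-1}(V) = {p42, p43, p45} ∉ τ ✗.
  V = {[p41=p44], [p42], [p43], [p45]}: π^{-1}(V) = {p41, p42, p43, p44, p45} ∈ τ ✓.
Open sets in the quotient: τ_Q = {{}, {[p41=p44]}, {[p41=p44], [p42]}, {[p41=p44], [p43], [p45]}, {[p41=p44], [p42], [p43], [p45]}} (5 elements).


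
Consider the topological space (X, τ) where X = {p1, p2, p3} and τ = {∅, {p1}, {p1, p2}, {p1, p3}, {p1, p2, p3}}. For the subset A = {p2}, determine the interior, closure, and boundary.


int(A) = ∅, cl(A) = {p2}, ∂A = {p2}.

Closed sets in (X, τ) are complements of opens:
  closed(X, τ) = {∅, {p2}, {p3}, {p2, p3}, {p1, p2, p3}}.
int(A) = ⋃ {U ∈ τ : U ⊆ A}. Opens contained in A: ∅.
Taking the union of these: int(A) = ∅.
cl(A) = ⋂ {C closed : A ⊆ C}. Closed sets containing A: {p2}, {p2, p3}, {p1, p2, p3}.
Intersecting these: cl(A) = {p2}.
∂A = cl(A) ∖ int(A) = {p2} ∖ ∅ = {p2}.


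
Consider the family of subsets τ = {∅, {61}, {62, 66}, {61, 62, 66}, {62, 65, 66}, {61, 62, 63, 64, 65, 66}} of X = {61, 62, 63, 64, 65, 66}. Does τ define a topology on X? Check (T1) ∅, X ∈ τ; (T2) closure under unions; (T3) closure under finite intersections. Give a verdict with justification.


τ is NOT a topology on X.

Axiom (T1): ∅ ∈ τ? Yes; X ∈ τ? Yes.
Axiom (T2/T3): check pairwise unions and intersections of members of τ.
Counterexample for (T2): {61} ∪ {62, 65, 66} = {61, 62, 65, 66} ∉ τ. Therefore τ is NOT a topology.


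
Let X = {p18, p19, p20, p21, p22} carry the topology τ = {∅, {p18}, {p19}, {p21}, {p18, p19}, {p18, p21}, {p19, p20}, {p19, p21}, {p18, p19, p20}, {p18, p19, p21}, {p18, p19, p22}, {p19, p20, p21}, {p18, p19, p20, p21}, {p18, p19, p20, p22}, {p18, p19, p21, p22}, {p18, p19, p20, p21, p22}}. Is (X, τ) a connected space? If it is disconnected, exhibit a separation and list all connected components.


(X, τ) is disconnected; components = [{p21}, {p18, p19, p20, p22}].

Find clopen sets (U ∈ τ with X ∖ U ∈ τ):
  U = ∅, X ∖ U = {p18, p19, p20, p21, p22} — both open, so U is clopen.
  U = {p21}, X ∖ U = {p18, p19, p20, p22} — both open, so U is clopen.
  U = {p18, p19, p20, p22}, X ∖ U = {p21} — both open, so U is clopen.
  U = {p18, p19, p20, p21, p22}, X ∖ U = ∅ — both open, so U is clopen.
Nontrivial clopen(s) exist: e.g. {p18, p19, p20, p22}. So (X, τ) is disconnected.
Compute connected components by grouping points that agree on all clopens:
  component: {p21}
  component: {p18, p19, p20, p22}


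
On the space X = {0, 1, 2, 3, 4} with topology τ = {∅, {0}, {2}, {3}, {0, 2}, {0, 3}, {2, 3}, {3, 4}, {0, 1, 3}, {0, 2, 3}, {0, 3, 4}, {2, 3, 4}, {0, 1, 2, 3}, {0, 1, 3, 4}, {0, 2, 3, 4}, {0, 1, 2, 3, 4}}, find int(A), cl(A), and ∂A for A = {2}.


int(A) = {2}, cl(A) = {2}, ∂A = ∅.

Closed sets in (X, τ) are complements of opens:
  closed(X, τ) = {∅, {1}, {2}, {4}, {0, 1}, {1, 2}, {1, 4}, {2, 4}, {0, 1, 2}, {0, 1, 4}, {1, 2, 4}, {1, 3, 4}, {0, 1, 2, 4}, {0, 1, 3, 4}, {1, 2, 3, 4}, {0, 1, 2, 3, 4}}.
int(A) = ⋃ {U ∈ τ : U ⊆ A}. Opens contained in A: ∅, {2}.
Taking the union of these: int(A) = {2}.
cl(A) = ⋂ {C closed : A ⊆ C}. Closed sets containing A: {2}, {1, 2}, {2, 4}, {0, 1, 2}, {1, 2, 4}, {0, 1, 2, 4}, {1, 2, 3, 4}, {0, 1, 2, 3, 4}.
Intersecting these: cl(A) = {2}.
∂A = cl(A) ∖ int(A) = {2} ∖ {2} = ∅.


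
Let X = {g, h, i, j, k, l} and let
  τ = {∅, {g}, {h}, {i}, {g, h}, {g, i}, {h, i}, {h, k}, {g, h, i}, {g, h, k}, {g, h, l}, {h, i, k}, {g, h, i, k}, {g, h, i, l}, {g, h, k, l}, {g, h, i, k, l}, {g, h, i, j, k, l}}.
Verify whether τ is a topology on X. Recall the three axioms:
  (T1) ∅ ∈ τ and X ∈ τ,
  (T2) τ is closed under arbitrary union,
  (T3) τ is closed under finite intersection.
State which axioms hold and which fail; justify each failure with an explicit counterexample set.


τ IS a topology on X.

Axiom (T1): ∅ ∈ τ? Yes; X ∈ τ? Yes.
Axiom (T2/T3): check pairwise unions and intersections of members of τ.
All pairwise intersections and unions checked — each lies in τ. Therefore τ satisfies (T1), (T2), (T3): it IS a topology on X.


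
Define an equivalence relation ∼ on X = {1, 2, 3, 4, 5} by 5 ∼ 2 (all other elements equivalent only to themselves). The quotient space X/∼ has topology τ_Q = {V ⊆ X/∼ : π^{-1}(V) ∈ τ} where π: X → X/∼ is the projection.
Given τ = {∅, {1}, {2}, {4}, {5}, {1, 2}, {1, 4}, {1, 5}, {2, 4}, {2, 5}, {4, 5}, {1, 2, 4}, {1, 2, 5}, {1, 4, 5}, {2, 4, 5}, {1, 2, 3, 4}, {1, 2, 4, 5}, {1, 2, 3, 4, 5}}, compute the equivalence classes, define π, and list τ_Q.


X/∼ = {[1], [2=5], [3], [4]}; |τ_Q| = 9.

Equivalence classes: [1], [2=5], [3], [4].
Quotient map π: X → X/∼ sends 1 ↦ [1], 2 ↦ [2=5], 3 ↦ [3], 4 ↦ [4], 5 ↦ [2=5].
For each subset V ⊆ X/∼, compute π^{-1}(V) ⊆ X and check whether π^{-1}(V) ∈ τ. V is open in τ_Q iff π^{-1}(V) ∈ τ.
  V = {}: π^{-1}(V) = ∅ ∈ τ ✓.
  V = {[1]}: π^{-1}(V) = {1} ∈ τ ✓.
  V = {[2=5]}: π^{-1}(V) = {2, 5} ∈ τ ✓.
  V = {[1], [2=5]}: π^{-1}(V) = {1, 2, 5} ∈ τ ✓.
  V = {[3]}: π^{-1}(V) = {3} ∉ τ ✗.
  V = {[1], [3]}: π^{-1}(V) = {1, 3} ∉ τ ✗.
  V = {[2=5], [3]}: π^{-1}(V) = {2, 3, 5} ∉ τ ✗.
  V = {[1], [2=5], [3]}: π^{-1}(V) = {1, 2, 3, 5} ∉ τ ✗.
  V = {[4]}: π^{-1}(V) = {4} ∈ τ ✓.
  V = {[1], [4]}: π^{-1}(V) = {1, 4} ∈ τ ✓.
  V = {[2=5], [4]}: π^{-1}(V) = {2, 4, 5} ∈ τ ✓.
  V = {[1], [2=5], [4]}: π^{-1}(V) = {1, 2, 4, 5} ∈ τ ✓.
  V = {[3], [4]}: π^{-1}(V) = {3, 4} ∉ τ ✗.
  V = {[1], [3], [4]}: π^{-1}(V) = {1, 3, 4} ∉ τ ✗.
  V = {[2=5], [3], [4]}: π^{-1}(V) = {2, 3, 4, 5} ∉ τ ✗.
  V = {[1], [2=5], [3], [4]}: π^{-1}(V) = {1, 2, 3, 4, 5} ∈ τ ✓.
Open sets in the quotient: τ_Q = {{}, {[1]}, {[2=5]}, {[1], [2=5]}, {[4]}, {[1], [4]}, {[2=5], [4]}, {[1], [2=5], [4]}, {[1], [2=5], [3], [4]}} (9 elements).


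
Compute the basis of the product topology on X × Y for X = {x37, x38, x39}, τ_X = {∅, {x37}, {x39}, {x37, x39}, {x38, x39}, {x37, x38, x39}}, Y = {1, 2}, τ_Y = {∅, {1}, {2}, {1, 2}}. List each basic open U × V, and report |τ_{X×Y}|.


Basis B = {∅ × ∅, {x37} × {1}, {x37} × {2}, {x39} × {1}, {x39} × {2}, {x37} × {1, 2}, {x37, x39} × {1}, {x37, x39} × {2}, {x38, x39} × {1}, {x38, x39} × {2}, {x39} × {1, 2}, {x37, x38, x39} × {1}, {x37, x38, x39} × {2}, {x37, x39} × {1, 2}, {x38, x39} × {1, 2}, {x37, x38, x39} × {1, 2}}; |τ_{X×Y}| = 36.

Enumerate products U × V with U ∈ τ_X, V ∈ τ_Y (deduplicated):
  ∅ × ∅ = {} (∅)
  {x37} × {1} = {(x37,1)}
  {x37} × {2} = {(x37,2)}
  {x39} × {1} = {(x39,1)}
  {x39} × {2} = {(x39,2)}
  {x37} × {1, 2} = {(x37,1), (x37,2)}
  {x37, x39} × {1} = {(x37,1), (x39,1)}
  {x37, x39} × {2} = {(x37,2), (x39,2)}
  {x38, x39} × {1} = {(x38,1), (x39,1)}
  {x38, x39} × {2} = {(x38,2), (x39,2)}
  {x39} × {1, 2} = {(x39,1), (x39,2)}
  {x37, x38, x39} × {1} = {(x37,1), (x38,1), (x39,1)}
  {x37, x38, x39} × {2} = {(x37,2), (x38,2), (x39,2)}
  {x37, x39} × {1, 2} = {(x37,1), (x37,2), (x39,1), (x39,2)}
  {x38, x39} × {1, 2} = {(x38,1), (x38,2), (x39,1), (x39,2)}
  {x37, x38, x39} × {1, 2} = {(x37,1), (x37,2), (x38,1), (x38,2), (x39,1), (x39,2)}
These 16 distinct sets form the basis B.
Close under arbitrary unions to get τ_{X×Y}; counting gives |τ_{X×Y}| = 36.


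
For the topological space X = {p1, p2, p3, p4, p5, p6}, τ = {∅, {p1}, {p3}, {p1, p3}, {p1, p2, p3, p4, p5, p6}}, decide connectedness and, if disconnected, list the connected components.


(X, τ) is connected.

Find clopen sets (U ∈ τ with X ∖ U ∈ τ):
  U = ∅, X ∖ U = {p1, p2, p3, p4, p5, p6} — both open, so U is clopen.
  U = {p1, p2, p3, p4, p5, p6}, X ∖ U = ∅ — both open, so U is clopen.
Only trivial clopens (∅ and X) exist, so (X, τ) is connected.
Compute connected components by grouping points that agree on all clopens:
  component: {p1, p2, p3, p4, p5, p6}


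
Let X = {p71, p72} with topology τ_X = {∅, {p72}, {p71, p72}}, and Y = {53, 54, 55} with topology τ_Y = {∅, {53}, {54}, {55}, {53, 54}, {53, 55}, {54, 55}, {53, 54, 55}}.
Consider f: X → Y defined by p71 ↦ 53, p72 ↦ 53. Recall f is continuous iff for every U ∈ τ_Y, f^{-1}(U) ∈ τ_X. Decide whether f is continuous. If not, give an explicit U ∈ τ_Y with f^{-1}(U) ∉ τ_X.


f IS continuous.

Compute f^{-1}(U) for each U ∈ τ_Y:
  U = ∅: f^{-1}(U) = ∅ ∈ τ_X ✓.
  U = {53}: f^{-1}(U) = {p71, p72} ∈ τ_X ✓.
  U = {54}: f^{-1}(U) = ∅ ∈ τ_X ✓.
  U = {55}: f^{-1}(U) = ∅ ∈ τ_X ✓.
  U = {53, 54}: f^{-1}(U) = {p71, p72} ∈ τ_X ✓.
  U = {53, 55}: f^{-1}(U) = {p71, p72} ∈ τ_X ✓.
  U = {54, 55}: f^{-1}(U) = ∅ ∈ τ_X ✓.
  U = {53, 54, 55}: f^{-1}(U) = {p71, p72} ∈ τ_X ✓.
Every preimage lies in τ_X, so f IS continuous.


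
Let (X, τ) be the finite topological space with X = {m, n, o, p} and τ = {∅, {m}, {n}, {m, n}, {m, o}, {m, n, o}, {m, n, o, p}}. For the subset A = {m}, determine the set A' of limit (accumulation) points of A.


A' = {o, p}

For each x ∈ X, list the open sets U ∈ τ with x ∈ U, then check whether U ∩ (A ∖ {x}) ≠ ∅ for every such U.
  x = m: open {m} ∋ x has {m} ∩ (A ∖ {m}) = ∅, so x is NOT a limit point.
  x = n: open {n} ∋ x has {n} ∩ (A ∖ {n}) = ∅, so x is NOT a limit point.
  x = o: opens ∋ x are {m, o}, {m, n, o}, {m, n, o, p}; each meets A ∖ {o}, so x IS a limit point.
  x = p: opens ∋ x are {m, n, o, p}; each meets A ∖ {p}, so x IS a limit point.
Collecting: A' = {o, p}.


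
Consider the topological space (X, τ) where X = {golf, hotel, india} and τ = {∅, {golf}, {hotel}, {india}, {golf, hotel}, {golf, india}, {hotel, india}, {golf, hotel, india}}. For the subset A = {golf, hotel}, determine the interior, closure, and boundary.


int(A) = {golf, hotel}, cl(A) = {golf, hotel}, ∂A = ∅.

Closed sets in (X, τ) are complements of opens:
  closed(X, τ) = {∅, {golf}, {hotel}, {india}, {golf, hotel}, {golf, india}, {hotel, india}, {golf, hotel, india}}.
int(A) = ⋃ {U ∈ τ : U ⊆ A}. Opens contained in A: ∅, {golf}, {hotel}, {golf, hotel}.
Taking the union of these: int(A) = {golf, hotel}.
cl(A) = ⋂ {C closed : A ⊆ C}. Closed sets containing A: {golf, hotel}, {golf, hotel, india}.
Intersecting these: cl(A) = {golf, hotel}.
∂A = cl(A) ∖ int(A) = {golf, hotel} ∖ {golf, hotel} = ∅.


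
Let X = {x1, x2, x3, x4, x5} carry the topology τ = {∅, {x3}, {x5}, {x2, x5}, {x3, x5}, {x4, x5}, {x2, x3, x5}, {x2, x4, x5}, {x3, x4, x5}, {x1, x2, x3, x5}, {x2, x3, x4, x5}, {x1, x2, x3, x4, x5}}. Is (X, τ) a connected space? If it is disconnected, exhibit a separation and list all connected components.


(X, τ) is connected.

Find clopen sets (U ∈ τ with X ∖ U ∈ τ):
  U = ∅, X ∖ U = {x1, x2, x3, x4, x5} — both open, so U is clopen.
  U = {x1, x2, x3, x4, x5}, X ∖ U = ∅ — both open, so U is clopen.
Only trivial clopens (∅ and X) exist, so (X, τ) is connected.
Compute connected components by grouping points that agree on all clopens:
  component: {x1, x2, x3, x4, x5}


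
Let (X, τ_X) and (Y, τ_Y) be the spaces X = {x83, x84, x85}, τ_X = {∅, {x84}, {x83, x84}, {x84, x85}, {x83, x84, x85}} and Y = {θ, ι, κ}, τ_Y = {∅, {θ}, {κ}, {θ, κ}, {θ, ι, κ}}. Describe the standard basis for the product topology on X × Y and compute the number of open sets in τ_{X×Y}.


Basis B = {∅ × ∅, {x84} × {θ}, {x84} × {κ}, {x83, x84} × {θ}, {x83, x84} × {κ}, {x84} × {θ, κ}, {x84, x85} × {θ}, {x84, x85} × {κ}, {x83, x84, x85} × {θ}, {x83, x84, x85} × {κ}, {x84} × {θ, ι, κ}, {x83, x84} × {θ, κ}, {x84, x85} × {θ, κ}, {x83, x84} × {θ, ι, κ}, {x83, x84, x85} × {θ, κ}, {x84, x85} × {θ, ι, κ}, {x83, x84, x85} × {θ, ι, κ}}; |τ_{X×Y}| = 50.

Enumerate products U × V with U ∈ τ_X, V ∈ τ_Y (deduplicated):
  ∅ × ∅ = {} (∅)
  {x84} × {θ} = {(x84,θ)}
  {x84} × {κ} = {(x84,κ)}
  {x83, x84} × {θ} = {(x83,θ), (x84,θ)}
  {x83, x84} × {κ} = {(x83,κ), (x84,κ)}
  {x84} × {θ, κ} = {(x84,θ), (x84,κ)}
  {x84, x85} × {θ} = {(x84,θ), (x85,θ)}
  {x84, x85} × {κ} = {(x84,κ), (x85,κ)}
  {x83, x84, x85} × {θ} = {(x83,θ), (x84,θ), (x85,θ)}
  {x83, x84, x85} × {κ} = {(x83,κ), (x84,κ), (x85,κ)}
  {x84} × {θ, ι, κ} = {(x84,θ), (x84,ι), (x84,κ)}
  {x83, x84} × {θ, κ} = {(x83,θ), (x83,κ), (x84,θ), (x84,κ)}
  {x84, x85} × {θ, κ} = {(x84,θ), (x84,κ), (x85,θ), (x85,κ)}
  {x83, x84} × {θ, ι, κ} = {(x83,θ), (x83,ι), (x83,κ), (x84,θ), (x84,ι), (x84,κ)}
  {x83, x84, x85} × {θ, κ} = {(x83,θ), (x83,κ), (x84,θ), (x84,κ), (x85,θ), (x85,κ)}
  {x84, x85} × {θ, ι, κ} = {(x84,θ), (x84,ι), (x84,κ), (x85,θ), (x85,ι), (x85,κ)}
  {x83, x84, x85} × {θ, ι, κ} = {(x83,θ), (x83,ι), (x83,κ), (x84,θ), (x84,ι), (x84,κ), (x85,θ), (x85,ι), (x85,κ)}
These 17 distinct sets form the basis B.
Close under arbitrary unions to get τ_{X×Y}; counting gives |τ_{X×Y}| = 50.


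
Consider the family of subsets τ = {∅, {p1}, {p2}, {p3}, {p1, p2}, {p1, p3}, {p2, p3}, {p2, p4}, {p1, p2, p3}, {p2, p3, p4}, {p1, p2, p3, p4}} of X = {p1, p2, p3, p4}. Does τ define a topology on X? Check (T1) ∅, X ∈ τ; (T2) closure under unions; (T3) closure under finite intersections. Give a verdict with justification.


τ is NOT a topology on X.

Axiom (T1): ∅ ∈ τ? Yes; X ∈ τ? Yes.
Axiom (T2/T3): check pairwise unions and intersections of members of τ.
Counterexample for (T2): {p1} ∪ {p2, p4} = {p1, p2, p4} ∉ τ. Therefore τ is NOT a topology.


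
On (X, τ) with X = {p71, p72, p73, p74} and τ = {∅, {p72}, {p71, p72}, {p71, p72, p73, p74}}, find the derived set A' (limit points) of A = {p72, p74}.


A' = {p71, p73, p74}

For each x ∈ X, list the open sets U ∈ τ with x ∈ U, then check whether U ∩ (A ∖ {x}) ≠ ∅ for every such U.
  x = p71: opens ∋ x are {p71, p72}, {p71, p72, p73, p74}; each meets A ∖ {p71}, so x IS a limit point.
  x = p72: open {p72} ∋ x has {p72} ∩ (A ∖ {p72}) = ∅, so x is NOT a limit point.
  x = p73: opens ∋ x are {p71, p72, p73, p74}; each meets A ∖ {p73}, so x IS a limit point.
  x = p74: opens ∋ x are {p71, p72, p73, p74}; each meets A ∖ {p74}, so x IS a limit point.
Collecting: A' = {p71, p73, p74}.


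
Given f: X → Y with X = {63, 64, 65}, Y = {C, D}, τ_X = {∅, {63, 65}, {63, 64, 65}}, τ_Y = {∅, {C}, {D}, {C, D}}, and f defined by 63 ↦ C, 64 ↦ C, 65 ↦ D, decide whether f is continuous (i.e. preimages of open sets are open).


f is NOT continuous.

Compute f^{-1}(U) for each U ∈ τ_Y:
  U = ∅: f^{-1}(U) = ∅ ∈ τ_X ✓.
  U = {C}: f^{-1}(U) = {63, 64} ∉ τ_X ✗.
  U = {D}: f^{-1}(U) = {65} ∉ τ_X ✗.
  U = {C, D}: f^{-1}(U) = {63, 64, 65} ∈ τ_X ✓.
Found U = {C} with f^{-1}(U) = {63, 64} not in τ_X. Therefore f is NOT continuous.


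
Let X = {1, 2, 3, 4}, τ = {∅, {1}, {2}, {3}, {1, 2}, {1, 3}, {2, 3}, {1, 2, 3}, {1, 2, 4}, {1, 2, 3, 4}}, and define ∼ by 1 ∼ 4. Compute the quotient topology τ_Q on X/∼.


X/∼ = {[1=4], [2], [3]}; |τ_Q| = 6.

Equivalence classes: [1=4], [2], [3].
Quotient map π: X → X/∼ sends 1 ↦ [1=4], 2 ↦ [2], 3 ↦ [3], 4 ↦ [1=4].
For each subset V ⊆ X/∼, compute π^{-1}(V) ⊆ X and check whether π^{-1}(V) ∈ τ. V is open in τ_Q iff π^{-1}(V) ∈ τ.
  V = {}: π^{-1}(V) = ∅ ∈ τ ✓.
  V = {[1=4]}: π^{-1}(V) = {1, 4} ∉ τ ✗.
  V = {[2]}: π^{-1}(V) = {2} ∈ τ ✓.
  V = {[1=4], [2]}: π^{-1}(V) = {1, 2, 4} ∈ τ ✓.
  V = {[3]}: π^{-1}(V) = {3} ∈ τ ✓.
  V = {[1=4], [3]}: π^{-1}(V) = {1, 3, 4} ∉ τ ✗.
  V = {[2], [3]}: π^{-1}(V) = {2, 3} ∈ τ ✓.
  V = {[1=4], [2], [3]}: π^{-1}(V) = {1, 2, 3, 4} ∈ τ ✓.
Open sets in the quotient: τ_Q = {{}, {[2]}, {[1=4], [2]}, {[3]}, {[2], [3]}, {[1=4], [2], [3]}} (6 elements).


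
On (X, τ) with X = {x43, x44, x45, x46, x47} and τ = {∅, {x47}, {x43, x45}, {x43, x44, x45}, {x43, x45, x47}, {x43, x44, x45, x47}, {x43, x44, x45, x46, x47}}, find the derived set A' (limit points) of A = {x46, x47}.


A' = {x46}

For each x ∈ X, list the open sets U ∈ τ with x ∈ U, then check whether U ∩ (A ∖ {x}) ≠ ∅ for every such U.
  x = x43: open {x43, x45} ∋ x has {x43, x45} ∩ (A ∖ {x43}) = ∅, so x is NOT a limit point.
  x = x44: open {x43, x44, x45} ∋ x has {x43, x44, x45} ∩ (A ∖ {x44}) = ∅, so x is NOT a limit point.
  x = x45: open {x43, x45} ∋ x has {x43, x45} ∩ (A ∖ {x45}) = ∅, so x is NOT a limit point.
  x = x46: opens ∋ x are {x43, x44, x45, x46, x47}; each meets A ∖ {x46}, so x IS a limit point.
  x = x47: open {x47} ∋ x has {x47} ∩ (A ∖ {x47}) = ∅, so x is NOT a limit point.
Collecting: A' = {x46}.


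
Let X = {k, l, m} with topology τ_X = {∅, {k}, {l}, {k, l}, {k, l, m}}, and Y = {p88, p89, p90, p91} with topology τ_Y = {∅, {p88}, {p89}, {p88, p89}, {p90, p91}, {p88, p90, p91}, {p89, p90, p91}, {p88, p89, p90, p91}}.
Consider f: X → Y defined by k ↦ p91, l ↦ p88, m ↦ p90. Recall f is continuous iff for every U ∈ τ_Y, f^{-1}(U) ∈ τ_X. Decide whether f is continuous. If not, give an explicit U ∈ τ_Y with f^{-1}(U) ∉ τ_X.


f is NOT continuous.

Compute f^{-1}(U) for each U ∈ τ_Y:
  U = ∅: f^{-1}(U) = ∅ ∈ τ_X ✓.
  U = {p88}: f^{-1}(U) = {l} ∈ τ_X ✓.
  U = {p89}: f^{-1}(U) = ∅ ∈ τ_X ✓.
  U = {p88, p89}: f^{-1}(U) = {l} ∈ τ_X ✓.
  U = {p90, p91}: f^{-1}(U) = {k, m} ∉ τ_X ✗.
  U = {p88, p90, p91}: f^{-1}(U) = {k, l, m} ∈ τ_X ✓.
  U = {p89, p90, p91}: f^{-1}(U) = {k, m} ∉ τ_X ✗.
  U = {p88, p89, p90, p91}: f^{-1}(U) = {k, l, m} ∈ τ_X ✓.
Found U = {p90, p91} with f^{-1}(U) = {k, m} not in τ_X. Therefore f is NOT continuous.


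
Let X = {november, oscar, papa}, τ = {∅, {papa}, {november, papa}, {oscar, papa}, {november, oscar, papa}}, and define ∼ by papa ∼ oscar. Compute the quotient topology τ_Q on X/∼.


X/∼ = {[november], [oscar=papa]}; |τ_Q| = 3.

Equivalence classes: [november], [oscar=papa].
Quotient map π: X → X/∼ sends november ↦ [november], oscar ↦ [oscar=papa], papa ↦ [oscar=papa].
For each subset V ⊆ X/∼, compute π^{-1}(V) ⊆ X and check whether π^{-1}(V) ∈ τ. V is open in τ_Q iff π^{-1}(V) ∈ τ.
  V = {}: π^{-1}(V) = ∅ ∈ τ ✓.
  V = {[november]}: π^{-1}(V) = {november} ∉ τ ✗.
  V = {[oscar=papa]}: π^{-1}(V) = {oscar, papa} ∈ τ ✓.
  V = {[november], [oscar=papa]}: π^{-1}(V) = {november, oscar, papa} ∈ τ ✓.
Open sets in the quotient: τ_Q = {{}, {[oscar=papa]}, {[november], [oscar=papa]}} (3 elements).


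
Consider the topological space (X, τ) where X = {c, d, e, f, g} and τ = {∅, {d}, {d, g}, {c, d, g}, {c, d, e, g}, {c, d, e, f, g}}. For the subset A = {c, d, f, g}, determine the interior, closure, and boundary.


int(A) = {c, d, g}, cl(A) = {c, d, e, f, g}, ∂A = {e, f}.

Closed sets in (X, τ) are complements of opens:
  closed(X, τ) = {∅, {f}, {e, f}, {c, e, f}, {c, e, f, g}, {c, d, e, f, g}}.
int(A) = ⋃ {U ∈ τ : U ⊆ A}. Opens contained in A: ∅, {d}, {d, g}, {c, d, g}.
Taking the union of these: int(A) = {c, d, g}.
cl(A) = ⋂ {C closed : A ⊆ C}. Closed sets containing A: {c, d, e, f, g}.
Intersecting these: cl(A) = {c, d, e, f, g}.
∂A = cl(A) ∖ int(A) = {c, d, e, f, g} ∖ {c, d, g} = {e, f}.


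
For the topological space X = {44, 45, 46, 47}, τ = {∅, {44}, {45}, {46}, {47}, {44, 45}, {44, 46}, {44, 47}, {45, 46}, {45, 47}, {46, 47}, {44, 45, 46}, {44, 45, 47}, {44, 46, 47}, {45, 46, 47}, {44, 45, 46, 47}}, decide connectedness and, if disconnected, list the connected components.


(X, τ) is disconnected; components = [{44}, {45}, {46}, {47}].

Find clopen sets (U ∈ τ with X ∖ U ∈ τ):
  U = ∅, X ∖ U = {44, 45, 46, 47} — both open, so U is clopen.
  U = {44}, X ∖ U = {45, 46, 47} — both open, so U is clopen.
  U = {45}, X ∖ U = {44, 46, 47} — both open, so U is clopen.
  U = {46}, X ∖ U = {44, 45, 47} — both open, so U is clopen.
  U = {47}, X ∖ U = {44, 45, 46} — both open, so U is clopen.
  U = {44, 45}, X ∖ U = {46, 47} — both open, so U is clopen.
  U = {44, 46}, X ∖ U = {45, 47} — both open, so U is clopen.
  U = {44, 47}, X ∖ U = {45, 46} — both open, so U is clopen.
  U = {45, 46}, X ∖ U = {44, 47} — both open, so U is clopen.
  U = {45, 47}, X ∖ U = {44, 46} — both open, so U is clopen.
  U = {46, 47}, X ∖ U = {44, 45} — both open, so U is clopen.
  U = {44, 45, 46}, X ∖ U = {47} — both open, so U is clopen.
  U = {44, 45, 47}, X ∖ U = {46} — both open, so U is clopen.
  U = {44, 46, 47}, X ∖ U = {45} — both open, so U is clopen.
  U = {45, 46, 47}, X ∖ U = {44} — both open, so U is clopen.
  U = {44, 45, 46, 47}, X ∖ U = ∅ — both open, so U is clopen.
Nontrivial clopen(s) exist: e.g. {46, 47}. So (X, τ) is disconnected.
Compute connected components by grouping points that agree on all clopens:
  component: {44}
  component: {45}
  component: {46}
  component: {47}


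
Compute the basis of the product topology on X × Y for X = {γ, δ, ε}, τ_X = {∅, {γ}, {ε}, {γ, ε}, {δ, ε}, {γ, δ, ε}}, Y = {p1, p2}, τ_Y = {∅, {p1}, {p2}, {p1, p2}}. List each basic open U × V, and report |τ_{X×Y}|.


Basis B = {∅ × ∅, {γ} × {p1}, {γ} × {p2}, {ε} × {p1}, {ε} × {p2}, {γ} × {p1, p2}, {γ, ε} × {p1}, {γ, ε} × {p2}, {δ, ε} × {p1}, {δ, ε} × {p2}, {ε} × {p1, p2}, {γ, δ, ε} × {p1}, {γ, δ, ε} × {p2}, {γ, ε} × {p1, p2}, {δ, ε} × {p1, p2}, {γ, δ, ε} × {p1, p2}}; |τ_{X×Y}| = 36.

Enumerate products U × V with U ∈ τ_X, V ∈ τ_Y (deduplicated):
  ∅ × ∅ = {} (∅)
  {γ} × {p1} = {(γ,p1)}
  {γ} × {p2} = {(γ,p2)}
  {ε} × {p1} = {(ε,p1)}
  {ε} × {p2} = {(ε,p2)}
  {γ} × {p1, p2} = {(γ,p1), (γ,p2)}
  {γ, ε} × {p1} = {(γ,p1), (ε,p1)}
  {γ, ε} × {p2} = {(γ,p2), (ε,p2)}
  {δ, ε} × {p1} = {(δ,p1), (ε,p1)}
  {δ, ε} × {p2} = {(δ,p2), (ε,p2)}
  {ε} × {p1, p2} = {(ε,p1), (ε,p2)}
  {γ, δ, ε} × {p1} = {(γ,p1), (δ,p1), (ε,p1)}
  {γ, δ, ε} × {p2} = {(γ,p2), (δ,p2), (ε,p2)}
  {γ, ε} × {p1, p2} = {(γ,p1), (γ,p2), (ε,p1), (ε,p2)}
  {δ, ε} × {p1, p2} = {(δ,p1), (δ,p2), (ε,p1), (ε,p2)}
  {γ, δ, ε} × {p1, p2} = {(γ,p1), (γ,p2), (δ,p1), (δ,p2), (ε,p1), (ε,p2)}
These 16 distinct sets form the basis B.
Close under arbitrary unions to get τ_{X×Y}; counting gives |τ_{X×Y}| = 36.


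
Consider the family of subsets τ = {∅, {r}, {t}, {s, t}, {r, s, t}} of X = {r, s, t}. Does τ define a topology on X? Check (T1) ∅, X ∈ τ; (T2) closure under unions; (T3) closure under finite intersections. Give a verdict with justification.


τ is NOT a topology on X.

Axiom (T1): ∅ ∈ τ? Yes; X ∈ τ? Yes.
Axiom (T2/T3): check pairwise unions and intersections of members of τ.
Counterexample for (T2): {r} ∪ {t} = {r, t} ∉ τ. Therefore τ is NOT a topology.


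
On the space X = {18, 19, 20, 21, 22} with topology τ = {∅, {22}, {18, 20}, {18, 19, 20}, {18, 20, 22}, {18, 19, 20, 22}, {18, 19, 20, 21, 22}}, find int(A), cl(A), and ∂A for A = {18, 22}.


int(A) = {22}, cl(A) = {18, 19, 20, 21, 22}, ∂A = {18, 19, 20, 21}.

Closed sets in (X, τ) are complements of opens:
  closed(X, τ) = {∅, {21}, {19, 21}, {21, 22}, {19, 21, 22}, {18, 19, 20, 21}, {18, 19, 20, 21, 22}}.
int(A) = ⋃ {U ∈ τ : U ⊆ A}. Opens contained in A: ∅, {22}.
Taking the union of these: int(A) = {22}.
cl(A) = ⋂ {C closed : A ⊆ C}. Closed sets containing A: {18, 19, 20, 21, 22}.
Intersecting these: cl(A) = {18, 19, 20, 21, 22}.
∂A = cl(A) ∖ int(A) = {18, 19, 20, 21, 22} ∖ {22} = {18, 19, 20, 21}.


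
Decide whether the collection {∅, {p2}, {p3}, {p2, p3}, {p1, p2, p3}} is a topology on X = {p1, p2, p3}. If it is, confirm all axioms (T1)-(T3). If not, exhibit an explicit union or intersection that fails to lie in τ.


τ IS a topology on X.

Axiom (T1): ∅ ∈ τ? Yes; X ∈ τ? Yes.
Axiom (T2/T3): check pairwise unions and intersections of members of τ.
All pairwise intersections and unions checked — each lies in τ. Therefore τ satisfies (T1), (T2), (T3): it IS a topology on X.


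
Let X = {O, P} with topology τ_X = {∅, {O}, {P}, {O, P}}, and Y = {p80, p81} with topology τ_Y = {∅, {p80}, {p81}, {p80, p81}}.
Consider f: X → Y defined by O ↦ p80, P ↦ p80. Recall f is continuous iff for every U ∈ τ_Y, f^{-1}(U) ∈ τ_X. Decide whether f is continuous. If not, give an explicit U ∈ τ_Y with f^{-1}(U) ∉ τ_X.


f IS continuous.

Compute f^{-1}(U) for each U ∈ τ_Y:
  U = ∅: f^{-1}(U) = ∅ ∈ τ_X ✓.
  U = {p80}: f^{-1}(U) = {O, P} ∈ τ_X ✓.
  U = {p81}: f^{-1}(U) = ∅ ∈ τ_X ✓.
  U = {p80, p81}: f^{-1}(U) = {O, P} ∈ τ_X ✓.
Every preimage lies in τ_X, so f IS continuous.


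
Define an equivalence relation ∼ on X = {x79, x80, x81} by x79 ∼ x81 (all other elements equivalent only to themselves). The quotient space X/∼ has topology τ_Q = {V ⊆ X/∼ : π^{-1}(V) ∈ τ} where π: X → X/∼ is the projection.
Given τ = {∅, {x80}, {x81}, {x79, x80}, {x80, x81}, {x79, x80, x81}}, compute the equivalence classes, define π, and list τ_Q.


X/∼ = {[x79=x81], [x80]}; |τ_Q| = 3.

Equivalence classes: [x79=x81], [x80].
Quotient map π: X → X/∼ sends x79 ↦ [x79=x81], x80 ↦ [x80], x81 ↦ [x79=x81].
For each subset V ⊆ X/∼, compute π^{-1}(V) ⊆ X and check whether π^{-1}(V) ∈ τ. V is open in τ_Q iff π^{-1}(V) ∈ τ.
  V = {}: π^{-1}(V) = ∅ ∈ τ ✓.
  V = {[x79=x81]}: π^{-1}(V) = {x79, x81} ∉ τ ✗.
  V = {[x80]}: π^{-1}(V) = {x80} ∈ τ ✓.
  V = {[x79=x81], [x80]}: π^{-1}(V) = {x79, x80, x81} ∈ τ ✓.
Open sets in the quotient: τ_Q = {{}, {[x80]}, {[x79=x81], [x80]}} (3 elements).
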